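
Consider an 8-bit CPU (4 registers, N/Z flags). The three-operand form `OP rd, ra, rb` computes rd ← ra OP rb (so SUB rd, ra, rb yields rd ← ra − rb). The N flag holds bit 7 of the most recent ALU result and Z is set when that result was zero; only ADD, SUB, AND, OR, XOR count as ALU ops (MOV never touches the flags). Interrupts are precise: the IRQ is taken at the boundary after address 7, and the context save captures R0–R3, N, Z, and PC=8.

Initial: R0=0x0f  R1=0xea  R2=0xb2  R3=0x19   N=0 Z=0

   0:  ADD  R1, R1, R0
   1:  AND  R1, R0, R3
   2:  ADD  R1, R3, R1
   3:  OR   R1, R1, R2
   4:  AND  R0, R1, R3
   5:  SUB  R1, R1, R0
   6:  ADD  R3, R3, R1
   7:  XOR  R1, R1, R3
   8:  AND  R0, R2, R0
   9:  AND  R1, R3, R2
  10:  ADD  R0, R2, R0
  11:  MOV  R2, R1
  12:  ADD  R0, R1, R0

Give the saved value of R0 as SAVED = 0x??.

after  0: R0=0x0f R1=0xf9 R2=0xb2 R3=0x19  N=1 Z=0
after  1: R0=0x0f R1=0x09 R2=0xb2 R3=0x19  N=0 Z=0
after  2: R0=0x0f R1=0x22 R2=0xb2 R3=0x19  N=0 Z=0
after  3: R0=0x0f R1=0xb2 R2=0xb2 R3=0x19  N=1 Z=0
after  4: R0=0x10 R1=0xb2 R2=0xb2 R3=0x19  N=0 Z=0
after  5: R0=0x10 R1=0xa2 R2=0xb2 R3=0x19  N=1 Z=0
after  6: R0=0x10 R1=0xa2 R2=0xb2 R3=0xbb  N=1 Z=0
after  7: R0=0x10 R1=0x19 R2=0xb2 R3=0xbb  N=0 Z=0
-- IRQ taken; context saved, return-PC = 8 --

SAVED = 0x10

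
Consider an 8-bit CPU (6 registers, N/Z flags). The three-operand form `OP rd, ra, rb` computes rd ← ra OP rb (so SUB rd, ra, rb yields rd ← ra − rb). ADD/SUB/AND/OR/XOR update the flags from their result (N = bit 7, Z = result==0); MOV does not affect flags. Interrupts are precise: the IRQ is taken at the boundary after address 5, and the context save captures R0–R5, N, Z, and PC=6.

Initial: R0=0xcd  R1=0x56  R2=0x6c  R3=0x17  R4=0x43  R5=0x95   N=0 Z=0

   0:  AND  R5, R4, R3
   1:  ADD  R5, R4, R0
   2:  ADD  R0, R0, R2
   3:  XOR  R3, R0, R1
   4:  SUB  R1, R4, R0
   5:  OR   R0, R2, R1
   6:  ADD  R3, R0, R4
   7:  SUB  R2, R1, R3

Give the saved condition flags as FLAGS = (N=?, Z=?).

FLAGS = (N=0, Z=0)

after  0: R0=0xcd R1=0x56 R2=0x6c R3=0x17 R4=0x43 R5=0x03  N=0 Z=0
after  1: R0=0xcd R1=0x56 R2=0x6c R3=0x17 R4=0x43 R5=0x10  N=0 Z=0
after  2: R0=0x39 R1=0x56 R2=0x6c R3=0x17 R4=0x43 R5=0x10  N=0 Z=0
after  3: R0=0x39 R1=0x56 R2=0x6c R3=0x6f R4=0x43 R5=0x10  N=0 Z=0
after  4: R0=0x39 R1=0x0a R2=0x6c R3=0x6f R4=0x43 R5=0x10  N=0 Z=0
after  5: R0=0x6e R1=0x0a R2=0x6c R3=0x6f R4=0x43 R5=0x10  N=0 Z=0
-- IRQ taken; context saved, return-PC = 6 --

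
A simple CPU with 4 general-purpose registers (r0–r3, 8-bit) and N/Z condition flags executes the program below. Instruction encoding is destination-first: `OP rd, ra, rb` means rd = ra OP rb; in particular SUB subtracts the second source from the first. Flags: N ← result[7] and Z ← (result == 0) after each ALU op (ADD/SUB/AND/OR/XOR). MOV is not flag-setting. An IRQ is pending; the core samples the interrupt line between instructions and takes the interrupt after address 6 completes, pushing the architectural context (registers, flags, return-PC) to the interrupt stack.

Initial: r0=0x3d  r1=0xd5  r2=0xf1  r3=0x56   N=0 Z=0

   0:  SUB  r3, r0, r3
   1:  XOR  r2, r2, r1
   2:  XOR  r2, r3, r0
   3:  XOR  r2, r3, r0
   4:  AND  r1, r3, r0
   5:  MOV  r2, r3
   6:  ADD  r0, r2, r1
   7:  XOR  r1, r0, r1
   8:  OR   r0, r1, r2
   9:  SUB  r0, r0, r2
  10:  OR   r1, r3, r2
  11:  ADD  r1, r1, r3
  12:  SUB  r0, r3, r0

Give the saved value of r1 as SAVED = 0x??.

SAVED = 0x25

after  0: r0=0x3d r1=0xd5 r2=0xf1 r3=0xe7  N=1 Z=0
after  1: r0=0x3d r1=0xd5 r2=0x24 r3=0xe7  N=0 Z=0
after  2: r0=0x3d r1=0xd5 r2=0xda r3=0xe7  N=1 Z=0
after  3: r0=0x3d r1=0xd5 r2=0xda r3=0xe7  N=1 Z=0
after  4: r0=0x3d r1=0x25 r2=0xda r3=0xe7  N=0 Z=0
after  5: r0=0x3d r1=0x25 r2=0xe7 r3=0xe7  N=0 Z=0
after  6: r0=0x0c r1=0x25 r2=0xe7 r3=0xe7  N=0 Z=0
-- IRQ taken; context saved, return-PC = 7 --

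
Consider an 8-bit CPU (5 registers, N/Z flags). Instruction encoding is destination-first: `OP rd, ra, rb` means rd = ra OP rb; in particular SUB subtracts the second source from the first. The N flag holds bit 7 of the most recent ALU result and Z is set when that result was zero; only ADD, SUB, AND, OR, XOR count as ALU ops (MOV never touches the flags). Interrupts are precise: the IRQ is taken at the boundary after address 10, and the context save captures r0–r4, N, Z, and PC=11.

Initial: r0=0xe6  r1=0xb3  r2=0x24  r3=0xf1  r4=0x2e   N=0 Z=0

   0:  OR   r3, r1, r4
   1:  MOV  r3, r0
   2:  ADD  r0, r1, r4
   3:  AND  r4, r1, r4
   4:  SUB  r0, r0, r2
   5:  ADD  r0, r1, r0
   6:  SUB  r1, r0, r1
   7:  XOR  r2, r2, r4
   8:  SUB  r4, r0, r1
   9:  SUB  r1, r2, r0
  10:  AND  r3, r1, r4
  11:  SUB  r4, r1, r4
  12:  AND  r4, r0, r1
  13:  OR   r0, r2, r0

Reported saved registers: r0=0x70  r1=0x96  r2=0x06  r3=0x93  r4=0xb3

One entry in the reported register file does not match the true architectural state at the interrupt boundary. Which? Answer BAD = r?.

after  0: r0=0xe6 r1=0xb3 r2=0x24 r3=0xbf r4=0x2e  N=1 Z=0
after  1: r0=0xe6 r1=0xb3 r2=0x24 r3=0xe6 r4=0x2e  N=1 Z=0
after  2: r0=0xe1 r1=0xb3 r2=0x24 r3=0xe6 r4=0x2e  N=1 Z=0
after  3: r0=0xe1 r1=0xb3 r2=0x24 r3=0xe6 r4=0x22  N=0 Z=0
after  4: r0=0xbd r1=0xb3 r2=0x24 r3=0xe6 r4=0x22  N=1 Z=0
after  5: r0=0x70 r1=0xb3 r2=0x24 r3=0xe6 r4=0x22  N=0 Z=0
after  6: r0=0x70 r1=0xbd r2=0x24 r3=0xe6 r4=0x22  N=1 Z=0
after  7: r0=0x70 r1=0xbd r2=0x06 r3=0xe6 r4=0x22  N=0 Z=0
after  8: r0=0x70 r1=0xbd r2=0x06 r3=0xe6 r4=0xb3  N=1 Z=0
after  9: r0=0x70 r1=0x96 r2=0x06 r3=0xe6 r4=0xb3  N=1 Z=0
after 10: r0=0x70 r1=0x96 r2=0x06 r3=0x92 r4=0xb3  N=1 Z=0
-- IRQ taken; context saved, return-PC = 11 --
mismatch: r3: reported 0x93 vs actual 0x92

BAD = r3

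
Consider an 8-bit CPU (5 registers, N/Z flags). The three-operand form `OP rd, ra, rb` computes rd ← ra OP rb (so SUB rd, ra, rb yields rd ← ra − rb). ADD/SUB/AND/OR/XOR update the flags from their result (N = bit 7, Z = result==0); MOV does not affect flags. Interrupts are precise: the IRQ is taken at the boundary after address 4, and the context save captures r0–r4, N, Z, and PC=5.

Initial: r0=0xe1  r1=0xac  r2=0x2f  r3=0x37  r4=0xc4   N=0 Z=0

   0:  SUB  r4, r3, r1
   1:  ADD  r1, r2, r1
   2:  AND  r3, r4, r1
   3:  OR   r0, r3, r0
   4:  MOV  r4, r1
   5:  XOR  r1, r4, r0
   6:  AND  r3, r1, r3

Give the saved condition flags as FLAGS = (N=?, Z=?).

after  0: r0=0xe1 r1=0xac r2=0x2f r3=0x37 r4=0x8b  N=1 Z=0
after  1: r0=0xe1 r1=0xdb r2=0x2f r3=0x37 r4=0x8b  N=1 Z=0
after  2: r0=0xe1 r1=0xdb r2=0x2f r3=0x8b r4=0x8b  N=1 Z=0
after  3: r0=0xeb r1=0xdb r2=0x2f r3=0x8b r4=0x8b  N=1 Z=0
after  4: r0=0xeb r1=0xdb r2=0x2f r3=0x8b r4=0xdb  N=1 Z=0
-- IRQ taken; context saved, return-PC = 5 --

FLAGS = (N=1, Z=0)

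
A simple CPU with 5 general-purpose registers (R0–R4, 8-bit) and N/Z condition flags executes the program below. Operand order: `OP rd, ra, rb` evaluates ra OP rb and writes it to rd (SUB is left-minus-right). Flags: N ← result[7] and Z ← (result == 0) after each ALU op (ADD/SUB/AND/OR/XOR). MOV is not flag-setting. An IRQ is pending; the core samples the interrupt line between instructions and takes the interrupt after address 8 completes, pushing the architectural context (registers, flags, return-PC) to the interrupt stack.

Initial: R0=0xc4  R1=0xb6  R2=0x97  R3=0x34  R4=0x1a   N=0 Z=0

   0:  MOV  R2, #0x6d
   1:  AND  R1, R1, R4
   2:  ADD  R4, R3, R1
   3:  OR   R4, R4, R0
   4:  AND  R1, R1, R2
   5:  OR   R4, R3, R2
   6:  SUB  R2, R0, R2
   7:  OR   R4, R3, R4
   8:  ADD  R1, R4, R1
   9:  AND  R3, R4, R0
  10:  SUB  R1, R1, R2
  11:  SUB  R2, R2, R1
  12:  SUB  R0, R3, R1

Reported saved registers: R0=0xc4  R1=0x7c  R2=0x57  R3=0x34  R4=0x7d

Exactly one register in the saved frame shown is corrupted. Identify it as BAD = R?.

after  0: R0=0xc4 R1=0xb6 R2=0x6d R3=0x34 R4=0x1a  N=0 Z=0
after  1: R0=0xc4 R1=0x12 R2=0x6d R3=0x34 R4=0x1a  N=0 Z=0
after  2: R0=0xc4 R1=0x12 R2=0x6d R3=0x34 R4=0x46  N=0 Z=0
after  3: R0=0xc4 R1=0x12 R2=0x6d R3=0x34 R4=0xc6  N=1 Z=0
after  4: R0=0xc4 R1=0x00 R2=0x6d R3=0x34 R4=0xc6  N=0 Z=1
after  5: R0=0xc4 R1=0x00 R2=0x6d R3=0x34 R4=0x7d  N=0 Z=0
after  6: R0=0xc4 R1=0x00 R2=0x57 R3=0x34 R4=0x7d  N=0 Z=0
after  7: R0=0xc4 R1=0x00 R2=0x57 R3=0x34 R4=0x7d  N=0 Z=0
after  8: R0=0xc4 R1=0x7d R2=0x57 R3=0x34 R4=0x7d  N=0 Z=0
-- IRQ taken; context saved, return-PC = 9 --
mismatch: R1: reported 0x7c vs actual 0x7d

BAD = R1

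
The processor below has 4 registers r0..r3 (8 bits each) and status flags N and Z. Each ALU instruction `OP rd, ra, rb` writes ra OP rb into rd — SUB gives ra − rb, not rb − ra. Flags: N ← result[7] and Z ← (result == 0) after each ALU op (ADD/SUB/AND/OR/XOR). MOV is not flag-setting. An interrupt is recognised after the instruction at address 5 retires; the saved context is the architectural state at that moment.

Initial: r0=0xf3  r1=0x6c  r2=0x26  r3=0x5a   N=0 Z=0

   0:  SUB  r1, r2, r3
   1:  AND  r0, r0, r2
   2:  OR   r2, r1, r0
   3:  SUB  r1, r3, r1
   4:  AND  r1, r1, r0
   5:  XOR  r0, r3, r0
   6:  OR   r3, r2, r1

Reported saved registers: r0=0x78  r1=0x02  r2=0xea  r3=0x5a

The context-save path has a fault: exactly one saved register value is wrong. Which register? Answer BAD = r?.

BAD = r2

after  0: r0=0xf3 r1=0xcc r2=0x26 r3=0x5a  N=1 Z=0
after  1: r0=0x22 r1=0xcc r2=0x26 r3=0x5a  N=0 Z=0
after  2: r0=0x22 r1=0xcc r2=0xee r3=0x5a  N=1 Z=0
after  3: r0=0x22 r1=0x8e r2=0xee r3=0x5a  N=1 Z=0
after  4: r0=0x22 r1=0x02 r2=0xee r3=0x5a  N=0 Z=0
after  5: r0=0x78 r1=0x02 r2=0xee r3=0x5a  N=0 Z=0
-- IRQ taken; context saved, return-PC = 6 --
mismatch: r2: reported 0xea vs actual 0xee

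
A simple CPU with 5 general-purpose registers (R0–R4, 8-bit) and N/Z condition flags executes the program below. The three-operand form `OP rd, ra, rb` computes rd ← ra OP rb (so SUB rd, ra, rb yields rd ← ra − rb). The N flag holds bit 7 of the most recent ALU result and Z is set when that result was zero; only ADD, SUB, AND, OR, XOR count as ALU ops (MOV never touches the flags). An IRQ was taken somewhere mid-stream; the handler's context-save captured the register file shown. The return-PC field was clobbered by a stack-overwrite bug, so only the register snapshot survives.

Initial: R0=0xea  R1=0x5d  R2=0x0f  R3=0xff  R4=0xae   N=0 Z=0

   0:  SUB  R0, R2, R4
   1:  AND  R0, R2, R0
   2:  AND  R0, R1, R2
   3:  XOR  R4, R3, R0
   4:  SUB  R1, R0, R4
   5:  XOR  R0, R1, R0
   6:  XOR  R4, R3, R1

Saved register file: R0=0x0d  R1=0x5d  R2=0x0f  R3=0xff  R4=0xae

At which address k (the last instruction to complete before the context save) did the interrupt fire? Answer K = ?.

after  0: R0=0x61 R1=0x5d R2=0x0f R3=0xff R4=0xae  N=0 Z=0
after  1: R0=0x01 R1=0x5d R2=0x0f R3=0xff R4=0xae  N=0 Z=0
after  2: R0=0x0d R1=0x5d R2=0x0f R3=0xff R4=0xae  N=0 Z=0
-- IRQ taken; context saved, return-PC = 3 --

K = 2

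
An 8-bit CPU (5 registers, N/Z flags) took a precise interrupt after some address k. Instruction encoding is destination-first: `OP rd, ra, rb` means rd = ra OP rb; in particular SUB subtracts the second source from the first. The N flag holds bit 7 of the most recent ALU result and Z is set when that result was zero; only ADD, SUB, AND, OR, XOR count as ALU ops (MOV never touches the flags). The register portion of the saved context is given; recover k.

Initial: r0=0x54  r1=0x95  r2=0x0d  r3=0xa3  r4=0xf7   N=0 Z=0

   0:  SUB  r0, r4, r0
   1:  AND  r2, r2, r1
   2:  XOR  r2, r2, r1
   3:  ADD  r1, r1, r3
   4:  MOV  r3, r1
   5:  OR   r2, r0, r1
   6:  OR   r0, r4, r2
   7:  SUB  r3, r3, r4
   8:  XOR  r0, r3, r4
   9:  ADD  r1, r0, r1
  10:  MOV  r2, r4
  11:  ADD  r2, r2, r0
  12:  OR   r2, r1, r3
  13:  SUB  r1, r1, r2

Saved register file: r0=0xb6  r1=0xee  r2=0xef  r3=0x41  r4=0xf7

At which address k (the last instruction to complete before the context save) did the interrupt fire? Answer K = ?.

after  0: r0=0xa3 r1=0x95 r2=0x0d r3=0xa3 r4=0xf7  N=1 Z=0
after  1: r0=0xa3 r1=0x95 r2=0x05 r3=0xa3 r4=0xf7  N=0 Z=0
after  2: r0=0xa3 r1=0x95 r2=0x90 r3=0xa3 r4=0xf7  N=1 Z=0
after  3: r0=0xa3 r1=0x38 r2=0x90 r3=0xa3 r4=0xf7  N=0 Z=0
after  4: r0=0xa3 r1=0x38 r2=0x90 r3=0x38 r4=0xf7  N=0 Z=0
after  5: r0=0xa3 r1=0x38 r2=0xbb r3=0x38 r4=0xf7  N=1 Z=0
after  6: r0=0xff r1=0x38 r2=0xbb r3=0x38 r4=0xf7  N=1 Z=0
after  7: r0=0xff r1=0x38 r2=0xbb r3=0x41 r4=0xf7  N=0 Z=0
after  8: r0=0xb6 r1=0x38 r2=0xbb r3=0x41 r4=0xf7  N=1 Z=0
after  9: r0=0xb6 r1=0xee r2=0xbb r3=0x41 r4=0xf7  N=1 Z=0
after 10: r0=0xb6 r1=0xee r2=0xf7 r3=0x41 r4=0xf7  N=1 Z=0
after 11: r0=0xb6 r1=0xee r2=0xad r3=0x41 r4=0xf7  N=1 Z=0
after 12: r0=0xb6 r1=0xee r2=0xef r3=0x41 r4=0xf7  N=1 Z=0
-- IRQ taken; context saved, return-PC = 13 --

K = 12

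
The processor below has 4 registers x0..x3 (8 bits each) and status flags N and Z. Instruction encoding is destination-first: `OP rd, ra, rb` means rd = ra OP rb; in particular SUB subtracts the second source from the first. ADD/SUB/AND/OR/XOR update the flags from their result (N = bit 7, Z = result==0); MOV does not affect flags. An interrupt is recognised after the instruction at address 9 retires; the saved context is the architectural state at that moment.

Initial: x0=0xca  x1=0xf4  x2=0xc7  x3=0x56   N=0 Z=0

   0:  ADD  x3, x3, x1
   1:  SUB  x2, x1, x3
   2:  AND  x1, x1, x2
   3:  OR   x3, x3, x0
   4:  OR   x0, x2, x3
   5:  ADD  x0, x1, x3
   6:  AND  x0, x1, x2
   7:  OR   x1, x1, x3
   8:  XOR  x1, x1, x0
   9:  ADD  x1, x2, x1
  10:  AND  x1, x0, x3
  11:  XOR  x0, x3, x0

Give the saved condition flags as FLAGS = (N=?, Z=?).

after  0: x0=0xca x1=0xf4 x2=0xc7 x3=0x4a  N=0 Z=0
after  1: x0=0xca x1=0xf4 x2=0xaa x3=0x4a  N=1 Z=0
after  2: x0=0xca x1=0xa0 x2=0xaa x3=0x4a  N=1 Z=0
after  3: x0=0xca x1=0xa0 x2=0xaa x3=0xca  N=1 Z=0
after  4: x0=0xea x1=0xa0 x2=0xaa x3=0xca  N=1 Z=0
after  5: x0=0x6a x1=0xa0 x2=0xaa x3=0xca  N=0 Z=0
after  6: x0=0xa0 x1=0xa0 x2=0xaa x3=0xca  N=1 Z=0
after  7: x0=0xa0 x1=0xea x2=0xaa x3=0xca  N=1 Z=0
after  8: x0=0xa0 x1=0x4a x2=0xaa x3=0xca  N=0 Z=0
after  9: x0=0xa0 x1=0xf4 x2=0xaa x3=0xca  N=1 Z=0
-- IRQ taken; context saved, return-PC = 10 --

FLAGS = (N=1, Z=0)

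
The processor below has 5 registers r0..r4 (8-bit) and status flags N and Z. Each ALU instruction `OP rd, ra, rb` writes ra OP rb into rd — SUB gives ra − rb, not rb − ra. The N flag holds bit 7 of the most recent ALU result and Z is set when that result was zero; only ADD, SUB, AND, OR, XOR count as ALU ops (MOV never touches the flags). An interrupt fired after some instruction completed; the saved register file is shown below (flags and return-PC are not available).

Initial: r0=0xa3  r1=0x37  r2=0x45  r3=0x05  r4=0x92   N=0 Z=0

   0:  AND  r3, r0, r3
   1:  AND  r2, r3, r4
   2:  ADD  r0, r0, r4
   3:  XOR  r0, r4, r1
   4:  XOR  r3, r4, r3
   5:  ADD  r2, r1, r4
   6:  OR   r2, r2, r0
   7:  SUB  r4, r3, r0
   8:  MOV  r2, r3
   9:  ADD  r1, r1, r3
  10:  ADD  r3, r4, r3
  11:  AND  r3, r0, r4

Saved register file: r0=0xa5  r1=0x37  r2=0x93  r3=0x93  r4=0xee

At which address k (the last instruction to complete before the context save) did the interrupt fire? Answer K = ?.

K = 8

after  0: r0=0xa3 r1=0x37 r2=0x45 r3=0x01 r4=0x92  N=0 Z=0
after  1: r0=0xa3 r1=0x37 r2=0x00 r3=0x01 r4=0x92  N=0 Z=1
after  2: r0=0x35 r1=0x37 r2=0x00 r3=0x01 r4=0x92  N=0 Z=0
after  3: r0=0xa5 r1=0x37 r2=0x00 r3=0x01 r4=0x92  N=1 Z=0
after  4: r0=0xa5 r1=0x37 r2=0x00 r3=0x93 r4=0x92  N=1 Z=0
after  5: r0=0xa5 r1=0x37 r2=0xc9 r3=0x93 r4=0x92  N=1 Z=0
after  6: r0=0xa5 r1=0x37 r2=0xed r3=0x93 r4=0x92  N=1 Z=0
after  7: r0=0xa5 r1=0x37 r2=0xed r3=0x93 r4=0xee  N=1 Z=0
after  8: r0=0xa5 r1=0x37 r2=0x93 r3=0x93 r4=0xee  N=1 Z=0
-- IRQ taken; context saved, return-PC = 9 --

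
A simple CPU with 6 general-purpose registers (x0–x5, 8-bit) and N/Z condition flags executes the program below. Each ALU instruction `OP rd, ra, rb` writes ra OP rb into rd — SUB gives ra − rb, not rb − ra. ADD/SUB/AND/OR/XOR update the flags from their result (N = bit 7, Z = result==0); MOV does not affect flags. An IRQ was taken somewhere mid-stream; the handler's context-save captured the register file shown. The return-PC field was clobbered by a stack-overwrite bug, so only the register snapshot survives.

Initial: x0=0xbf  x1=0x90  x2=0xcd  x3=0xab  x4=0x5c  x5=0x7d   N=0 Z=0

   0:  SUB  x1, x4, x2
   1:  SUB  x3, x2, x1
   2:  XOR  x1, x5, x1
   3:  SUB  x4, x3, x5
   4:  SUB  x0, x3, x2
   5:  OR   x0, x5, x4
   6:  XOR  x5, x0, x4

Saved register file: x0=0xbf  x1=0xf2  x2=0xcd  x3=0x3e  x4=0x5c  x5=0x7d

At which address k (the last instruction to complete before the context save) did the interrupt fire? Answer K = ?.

K = 2

after  0: x0=0xbf x1=0x8f x2=0xcd x3=0xab x4=0x5c x5=0x7d  N=1 Z=0
after  1: x0=0xbf x1=0x8f x2=0xcd x3=0x3e x4=0x5c x5=0x7d  N=0 Z=0
after  2: x0=0xbf x1=0xf2 x2=0xcd x3=0x3e x4=0x5c x5=0x7d  N=1 Z=0
-- IRQ taken; context saved, return-PC = 3 --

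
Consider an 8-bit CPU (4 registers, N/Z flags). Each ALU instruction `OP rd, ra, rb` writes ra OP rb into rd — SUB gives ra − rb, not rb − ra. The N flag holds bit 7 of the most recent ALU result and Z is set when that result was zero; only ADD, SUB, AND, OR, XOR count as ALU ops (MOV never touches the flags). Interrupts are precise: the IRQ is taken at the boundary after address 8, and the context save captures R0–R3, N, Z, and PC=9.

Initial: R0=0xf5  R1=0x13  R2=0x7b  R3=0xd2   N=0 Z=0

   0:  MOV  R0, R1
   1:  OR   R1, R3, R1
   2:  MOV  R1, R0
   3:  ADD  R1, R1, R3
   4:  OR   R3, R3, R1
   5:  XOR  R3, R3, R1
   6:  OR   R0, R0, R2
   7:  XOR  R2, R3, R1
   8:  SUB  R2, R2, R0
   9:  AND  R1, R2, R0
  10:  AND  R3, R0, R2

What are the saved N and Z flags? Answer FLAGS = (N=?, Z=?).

after  0: R0=0x13 R1=0x13 R2=0x7b R3=0xd2  N=0 Z=0
after  1: R0=0x13 R1=0xd3 R2=0x7b R3=0xd2  N=1 Z=0
after  2: R0=0x13 R1=0x13 R2=0x7b R3=0xd2  N=1 Z=0
after  3: R0=0x13 R1=0xe5 R2=0x7b R3=0xd2  N=1 Z=0
after  4: R0=0x13 R1=0xe5 R2=0x7b R3=0xf7  N=1 Z=0
after  5: R0=0x13 R1=0xe5 R2=0x7b R3=0x12  N=0 Z=0
after  6: R0=0x7b R1=0xe5 R2=0x7b R3=0x12  N=0 Z=0
after  7: R0=0x7b R1=0xe5 R2=0xf7 R3=0x12  N=1 Z=0
after  8: R0=0x7b R1=0xe5 R2=0x7c R3=0x12  N=0 Z=0
-- IRQ taken; context saved, return-PC = 9 --

FLAGS = (N=0, Z=0)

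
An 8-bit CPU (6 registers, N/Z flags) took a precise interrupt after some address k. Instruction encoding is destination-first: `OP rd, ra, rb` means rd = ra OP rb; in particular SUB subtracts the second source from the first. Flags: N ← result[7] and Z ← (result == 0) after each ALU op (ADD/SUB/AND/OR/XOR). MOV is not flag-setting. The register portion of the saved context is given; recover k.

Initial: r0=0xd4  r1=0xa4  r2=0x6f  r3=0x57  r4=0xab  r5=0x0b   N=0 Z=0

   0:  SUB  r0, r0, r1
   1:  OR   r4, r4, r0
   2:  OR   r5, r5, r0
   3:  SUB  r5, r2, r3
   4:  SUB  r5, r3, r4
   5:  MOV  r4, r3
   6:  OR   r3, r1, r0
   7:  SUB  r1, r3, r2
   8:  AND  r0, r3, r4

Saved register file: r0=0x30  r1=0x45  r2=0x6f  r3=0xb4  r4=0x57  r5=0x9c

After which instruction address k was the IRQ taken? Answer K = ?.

after  0: r0=0x30 r1=0xa4 r2=0x6f r3=0x57 r4=0xab r5=0x0b  N=0 Z=0
after  1: r0=0x30 r1=0xa4 r2=0x6f r3=0x57 r4=0xbb r5=0x0b  N=1 Z=0
after  2: r0=0x30 r1=0xa4 r2=0x6f r3=0x57 r4=0xbb r5=0x3b  N=0 Z=0
after  3: r0=0x30 r1=0xa4 r2=0x6f r3=0x57 r4=0xbb r5=0x18  N=0 Z=0
after  4: r0=0x30 r1=0xa4 r2=0x6f r3=0x57 r4=0xbb r5=0x9c  N=1 Z=0
after  5: r0=0x30 r1=0xa4 r2=0x6f r3=0x57 r4=0x57 r5=0x9c  N=1 Z=0
after  6: r0=0x30 r1=0xa4 r2=0x6f r3=0xb4 r4=0x57 r5=0x9c  N=1 Z=0
after  7: r0=0x30 r1=0x45 r2=0x6f r3=0xb4 r4=0x57 r5=0x9c  N=0 Z=0
-- IRQ taken; context saved, return-PC = 8 --

K = 7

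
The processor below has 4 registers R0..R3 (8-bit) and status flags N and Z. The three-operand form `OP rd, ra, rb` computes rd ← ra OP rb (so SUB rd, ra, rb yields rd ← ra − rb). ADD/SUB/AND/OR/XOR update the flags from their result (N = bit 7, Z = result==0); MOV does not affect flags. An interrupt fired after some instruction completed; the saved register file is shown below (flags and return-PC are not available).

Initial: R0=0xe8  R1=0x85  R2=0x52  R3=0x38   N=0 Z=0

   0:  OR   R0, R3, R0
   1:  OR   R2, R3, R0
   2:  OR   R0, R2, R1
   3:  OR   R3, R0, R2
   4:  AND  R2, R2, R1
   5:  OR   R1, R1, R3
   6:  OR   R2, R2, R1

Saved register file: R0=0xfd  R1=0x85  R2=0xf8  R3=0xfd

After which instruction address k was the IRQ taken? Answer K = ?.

after  0: R0=0xf8 R1=0x85 R2=0x52 R3=0x38  N=1 Z=0
after  1: R0=0xf8 R1=0x85 R2=0xf8 R3=0x38  N=1 Z=0
after  2: R0=0xfd R1=0x85 R2=0xf8 R3=0x38  N=1 Z=0
after  3: R0=0xfd R1=0x85 R2=0xf8 R3=0xfd  N=1 Z=0
-- IRQ taken; context saved, return-PC = 4 --

K = 3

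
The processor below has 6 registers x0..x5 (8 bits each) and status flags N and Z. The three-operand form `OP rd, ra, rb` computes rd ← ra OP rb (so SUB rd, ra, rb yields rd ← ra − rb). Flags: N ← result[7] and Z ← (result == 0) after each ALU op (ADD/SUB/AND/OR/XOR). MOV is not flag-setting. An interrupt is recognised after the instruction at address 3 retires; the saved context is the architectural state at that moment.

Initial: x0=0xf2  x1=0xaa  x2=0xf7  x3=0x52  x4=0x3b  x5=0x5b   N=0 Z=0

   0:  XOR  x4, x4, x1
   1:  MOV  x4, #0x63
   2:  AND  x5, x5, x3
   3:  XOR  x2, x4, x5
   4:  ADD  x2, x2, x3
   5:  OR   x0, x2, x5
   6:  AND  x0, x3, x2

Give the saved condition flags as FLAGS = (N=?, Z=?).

after  0: x0=0xf2 x1=0xaa x2=0xf7 x3=0x52 x4=0x91 x5=0x5b  N=1 Z=0
after  1: x0=0xf2 x1=0xaa x2=0xf7 x3=0x52 x4=0x63 x5=0x5b  N=1 Z=0
after  2: x0=0xf2 x1=0xaa x2=0xf7 x3=0x52 x4=0x63 x5=0x52  N=0 Z=0
after  3: x0=0xf2 x1=0xaa x2=0x31 x3=0x52 x4=0x63 x5=0x52  N=0 Z=0
-- IRQ taken; context saved, return-PC = 4 --

FLAGS = (N=0, Z=0)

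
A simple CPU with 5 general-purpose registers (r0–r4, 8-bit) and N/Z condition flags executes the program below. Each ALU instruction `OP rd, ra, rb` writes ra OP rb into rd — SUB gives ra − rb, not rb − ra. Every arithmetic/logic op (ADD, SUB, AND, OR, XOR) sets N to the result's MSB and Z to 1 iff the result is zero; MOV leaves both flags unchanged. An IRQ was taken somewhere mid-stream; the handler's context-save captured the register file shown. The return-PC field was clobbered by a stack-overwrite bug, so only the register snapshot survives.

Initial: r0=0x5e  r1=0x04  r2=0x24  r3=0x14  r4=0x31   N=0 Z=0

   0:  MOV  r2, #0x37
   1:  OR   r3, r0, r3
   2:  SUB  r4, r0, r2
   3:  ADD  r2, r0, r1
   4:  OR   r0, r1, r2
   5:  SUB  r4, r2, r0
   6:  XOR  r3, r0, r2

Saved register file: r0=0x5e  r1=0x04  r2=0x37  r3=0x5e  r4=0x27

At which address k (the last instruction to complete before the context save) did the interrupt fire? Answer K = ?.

after  0: r0=0x5e r1=0x04 r2=0x37 r3=0x14 r4=0x31  N=0 Z=0
after  1: r0=0x5e r1=0x04 r2=0x37 r3=0x5e r4=0x31  N=0 Z=0
after  2: r0=0x5e r1=0x04 r2=0x37 r3=0x5e r4=0x27  N=0 Z=0
-- IRQ taken; context saved, return-PC = 3 --

K = 2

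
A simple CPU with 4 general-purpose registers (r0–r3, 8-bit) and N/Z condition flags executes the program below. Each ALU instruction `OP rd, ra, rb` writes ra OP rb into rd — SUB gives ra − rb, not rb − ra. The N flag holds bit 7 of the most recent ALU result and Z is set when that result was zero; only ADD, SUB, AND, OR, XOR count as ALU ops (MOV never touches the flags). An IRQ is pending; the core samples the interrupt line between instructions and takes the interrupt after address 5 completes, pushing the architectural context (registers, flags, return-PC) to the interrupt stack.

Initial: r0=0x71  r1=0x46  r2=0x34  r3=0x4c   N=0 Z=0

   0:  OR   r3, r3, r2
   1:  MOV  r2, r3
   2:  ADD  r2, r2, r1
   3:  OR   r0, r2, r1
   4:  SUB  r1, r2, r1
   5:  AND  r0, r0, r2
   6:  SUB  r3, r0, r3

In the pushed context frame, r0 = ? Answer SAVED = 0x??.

after  0: r0=0x71 r1=0x46 r2=0x34 r3=0x7c  N=0 Z=0
after  1: r0=0x71 r1=0x46 r2=0x7c r3=0x7c  N=0 Z=0
after  2: r0=0x71 r1=0x46 r2=0xc2 r3=0x7c  N=1 Z=0
after  3: r0=0xc6 r1=0x46 r2=0xc2 r3=0x7c  N=1 Z=0
after  4: r0=0xc6 r1=0x7c r2=0xc2 r3=0x7c  N=0 Z=0
after  5: r0=0xc2 r1=0x7c r2=0xc2 r3=0x7c  N=1 Z=0
-- IRQ taken; context saved, return-PC = 6 --

SAVED = 0xc2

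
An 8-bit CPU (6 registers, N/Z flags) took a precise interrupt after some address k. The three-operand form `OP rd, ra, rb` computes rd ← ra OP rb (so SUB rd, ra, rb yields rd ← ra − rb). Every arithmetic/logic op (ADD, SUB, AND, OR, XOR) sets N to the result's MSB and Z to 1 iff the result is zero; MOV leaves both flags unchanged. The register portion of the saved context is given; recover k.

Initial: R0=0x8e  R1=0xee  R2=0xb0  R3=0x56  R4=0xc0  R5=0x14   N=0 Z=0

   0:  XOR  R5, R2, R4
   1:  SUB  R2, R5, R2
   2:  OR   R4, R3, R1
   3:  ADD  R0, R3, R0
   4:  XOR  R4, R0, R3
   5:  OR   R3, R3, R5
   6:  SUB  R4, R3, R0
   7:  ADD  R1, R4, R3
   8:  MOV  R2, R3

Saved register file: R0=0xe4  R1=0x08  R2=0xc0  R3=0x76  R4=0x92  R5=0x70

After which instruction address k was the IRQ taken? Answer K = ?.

K = 7

after  0: R0=0x8e R1=0xee R2=0xb0 R3=0x56 R4=0xc0 R5=0x70  N=0 Z=0
after  1: R0=0x8e R1=0xee R2=0xc0 R3=0x56 R4=0xc0 R5=0x70  N=1 Z=0
after  2: R0=0x8e R1=0xee R2=0xc0 R3=0x56 R4=0xfe R5=0x70  N=1 Z=0
after  3: R0=0xe4 R1=0xee R2=0xc0 R3=0x56 R4=0xfe R5=0x70  N=1 Z=0
after  4: R0=0xe4 R1=0xee R2=0xc0 R3=0x56 R4=0xb2 R5=0x70  N=1 Z=0
after  5: R0=0xe4 R1=0xee R2=0xc0 R3=0x76 R4=0xb2 R5=0x70  N=0 Z=0
after  6: R0=0xe4 R1=0xee R2=0xc0 R3=0x76 R4=0x92 R5=0x70  N=1 Z=0
after  7: R0=0xe4 R1=0x08 R2=0xc0 R3=0x76 R4=0x92 R5=0x70  N=0 Z=0
-- IRQ taken; context saved, return-PC = 8 --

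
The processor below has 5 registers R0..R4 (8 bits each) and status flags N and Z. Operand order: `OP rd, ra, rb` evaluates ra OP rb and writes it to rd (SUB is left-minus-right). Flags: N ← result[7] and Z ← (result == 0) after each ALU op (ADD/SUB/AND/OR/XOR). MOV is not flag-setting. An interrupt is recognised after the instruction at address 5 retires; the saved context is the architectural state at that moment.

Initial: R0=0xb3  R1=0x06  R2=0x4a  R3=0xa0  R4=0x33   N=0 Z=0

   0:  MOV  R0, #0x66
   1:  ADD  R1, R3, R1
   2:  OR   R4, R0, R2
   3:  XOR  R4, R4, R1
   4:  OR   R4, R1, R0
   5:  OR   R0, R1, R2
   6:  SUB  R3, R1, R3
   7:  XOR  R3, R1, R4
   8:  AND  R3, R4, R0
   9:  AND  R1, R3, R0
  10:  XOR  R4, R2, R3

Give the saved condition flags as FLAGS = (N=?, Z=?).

after  0: R0=0x66 R1=0x06 R2=0x4a R3=0xa0 R4=0x33  N=0 Z=0
after  1: R0=0x66 R1=0xa6 R2=0x4a R3=0xa0 R4=0x33  N=1 Z=0
after  2: R0=0x66 R1=0xa6 R2=0x4a R3=0xa0 R4=0x6e  N=0 Z=0
after  3: R0=0x66 R1=0xa6 R2=0x4a R3=0xa0 R4=0xc8  N=1 Z=0
after  4: R0=0x66 R1=0xa6 R2=0x4a R3=0xa0 R4=0xe6  N=1 Z=0
after  5: R0=0xee R1=0xa6 R2=0x4a R3=0xa0 R4=0xe6  N=1 Z=0
-- IRQ taken; context saved, return-PC = 6 --

FLAGS = (N=1, Z=0)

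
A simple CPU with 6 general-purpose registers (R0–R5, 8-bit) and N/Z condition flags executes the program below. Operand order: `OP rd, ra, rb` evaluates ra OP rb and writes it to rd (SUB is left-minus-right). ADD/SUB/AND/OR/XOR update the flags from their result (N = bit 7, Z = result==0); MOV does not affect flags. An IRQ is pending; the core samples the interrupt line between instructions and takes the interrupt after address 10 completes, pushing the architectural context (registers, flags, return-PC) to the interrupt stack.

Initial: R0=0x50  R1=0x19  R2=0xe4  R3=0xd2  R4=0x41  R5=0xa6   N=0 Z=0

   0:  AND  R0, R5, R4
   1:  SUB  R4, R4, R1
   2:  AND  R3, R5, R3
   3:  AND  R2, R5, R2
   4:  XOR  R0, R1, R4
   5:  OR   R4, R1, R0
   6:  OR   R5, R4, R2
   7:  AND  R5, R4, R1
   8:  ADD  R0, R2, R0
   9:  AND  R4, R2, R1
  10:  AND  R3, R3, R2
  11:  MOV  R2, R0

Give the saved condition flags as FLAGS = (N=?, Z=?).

FLAGS = (N=1, Z=0)

after  0: R0=0x00 R1=0x19 R2=0xe4 R3=0xd2 R4=0x41 R5=0xa6  N=0 Z=1
after  1: R0=0x00 R1=0x19 R2=0xe4 R3=0xd2 R4=0x28 R5=0xa6  N=0 Z=0
after  2: R0=0x00 R1=0x19 R2=0xe4 R3=0x82 R4=0x28 R5=0xa6  N=1 Z=0
after  3: R0=0x00 R1=0x19 R2=0xa4 R3=0x82 R4=0x28 R5=0xa6  N=1 Z=0
after  4: R0=0x31 R1=0x19 R2=0xa4 R3=0x82 R4=0x28 R5=0xa6  N=0 Z=0
after  5: R0=0x31 R1=0x19 R2=0xa4 R3=0x82 R4=0x39 R5=0xa6  N=0 Z=0
after  6: R0=0x31 R1=0x19 R2=0xa4 R3=0x82 R4=0x39 R5=0xbd  N=1 Z=0
after  7: R0=0x31 R1=0x19 R2=0xa4 R3=0x82 R4=0x39 R5=0x19  N=0 Z=0
after  8: R0=0xd5 R1=0x19 R2=0xa4 R3=0x82 R4=0x39 R5=0x19  N=1 Z=0
after  9: R0=0xd5 R1=0x19 R2=0xa4 R3=0x82 R4=0x00 R5=0x19  N=0 Z=1
after 10: R0=0xd5 R1=0x19 R2=0xa4 R3=0x80 R4=0x00 R5=0x19  N=1 Z=0
-- IRQ taken; context saved, return-PC = 11 --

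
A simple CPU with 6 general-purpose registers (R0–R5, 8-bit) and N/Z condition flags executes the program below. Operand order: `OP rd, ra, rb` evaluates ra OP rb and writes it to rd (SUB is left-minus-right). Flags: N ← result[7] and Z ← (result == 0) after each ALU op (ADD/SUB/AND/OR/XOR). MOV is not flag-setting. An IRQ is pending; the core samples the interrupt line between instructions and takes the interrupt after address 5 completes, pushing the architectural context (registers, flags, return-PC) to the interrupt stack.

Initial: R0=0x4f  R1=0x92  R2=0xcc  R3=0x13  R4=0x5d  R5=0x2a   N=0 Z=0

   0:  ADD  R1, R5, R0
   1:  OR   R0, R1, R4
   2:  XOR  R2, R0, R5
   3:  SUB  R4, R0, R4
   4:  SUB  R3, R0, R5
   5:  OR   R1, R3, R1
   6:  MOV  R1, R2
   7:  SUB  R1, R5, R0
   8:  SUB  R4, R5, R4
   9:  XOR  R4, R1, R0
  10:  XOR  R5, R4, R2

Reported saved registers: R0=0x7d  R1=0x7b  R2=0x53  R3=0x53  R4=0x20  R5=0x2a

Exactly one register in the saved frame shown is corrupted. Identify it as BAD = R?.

after  0: R0=0x4f R1=0x79 R2=0xcc R3=0x13 R4=0x5d R5=0x2a  N=0 Z=0
after  1: R0=0x7d R1=0x79 R2=0xcc R3=0x13 R4=0x5d R5=0x2a  N=0 Z=0
after  2: R0=0x7d R1=0x79 R2=0x57 R3=0x13 R4=0x5d R5=0x2a  N=0 Z=0
after  3: R0=0x7d R1=0x79 R2=0x57 R3=0x13 R4=0x20 R5=0x2a  N=0 Z=0
after  4: R0=0x7d R1=0x79 R2=0x57 R3=0x53 R4=0x20 R5=0x2a  N=0 Z=0
after  5: R0=0x7d R1=0x7b R2=0x57 R3=0x53 R4=0x20 R5=0x2a  N=0 Z=0
-- IRQ taken; context saved, return-PC = 6 --
mismatch: R2: reported 0x53 vs actual 0x57

BAD = R2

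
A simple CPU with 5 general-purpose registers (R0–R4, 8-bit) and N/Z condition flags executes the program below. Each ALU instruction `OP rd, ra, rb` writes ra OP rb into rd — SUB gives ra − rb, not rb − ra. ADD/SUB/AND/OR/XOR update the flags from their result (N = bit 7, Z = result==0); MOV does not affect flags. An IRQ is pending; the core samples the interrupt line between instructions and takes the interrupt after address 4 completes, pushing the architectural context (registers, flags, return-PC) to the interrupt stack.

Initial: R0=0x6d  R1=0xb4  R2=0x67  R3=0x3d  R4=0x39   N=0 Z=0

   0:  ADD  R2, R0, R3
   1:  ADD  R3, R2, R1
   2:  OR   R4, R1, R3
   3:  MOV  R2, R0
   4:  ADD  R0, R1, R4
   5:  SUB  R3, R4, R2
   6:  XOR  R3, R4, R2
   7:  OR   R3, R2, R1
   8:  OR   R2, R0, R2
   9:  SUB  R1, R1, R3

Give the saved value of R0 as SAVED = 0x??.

SAVED = 0xb2

after  0: R0=0x6d R1=0xb4 R2=0xaa R3=0x3d R4=0x39  N=1 Z=0
after  1: R0=0x6d R1=0xb4 R2=0xaa R3=0x5e R4=0x39  N=0 Z=0
after  2: R0=0x6d R1=0xb4 R2=0xaa R3=0x5e R4=0xfe  N=1 Z=0
after  3: R0=0x6d R1=0xb4 R2=0x6d R3=0x5e R4=0xfe  N=1 Z=0
after  4: R0=0xb2 R1=0xb4 R2=0x6d R3=0x5e R4=0xfe  N=1 Z=0
-- IRQ taken; context saved, return-PC = 5 --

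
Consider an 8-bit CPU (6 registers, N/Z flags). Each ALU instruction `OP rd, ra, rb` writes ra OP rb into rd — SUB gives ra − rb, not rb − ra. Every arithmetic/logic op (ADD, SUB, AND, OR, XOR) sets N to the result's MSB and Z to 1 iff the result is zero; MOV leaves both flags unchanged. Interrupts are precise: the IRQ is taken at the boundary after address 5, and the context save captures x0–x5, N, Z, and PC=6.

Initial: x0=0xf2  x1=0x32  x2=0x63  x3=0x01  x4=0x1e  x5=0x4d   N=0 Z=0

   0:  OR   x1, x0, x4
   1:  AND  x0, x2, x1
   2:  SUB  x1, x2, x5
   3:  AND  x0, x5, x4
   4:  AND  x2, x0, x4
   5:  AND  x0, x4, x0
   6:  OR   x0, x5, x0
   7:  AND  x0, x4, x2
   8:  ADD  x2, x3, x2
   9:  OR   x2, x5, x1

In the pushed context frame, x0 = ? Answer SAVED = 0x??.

SAVED = 0x0c

after  0: x0=0xf2 x1=0xfe x2=0x63 x3=0x01 x4=0x1e x5=0x4d  N=1 Z=0
after  1: x0=0x62 x1=0xfe x2=0x63 x3=0x01 x4=0x1e x5=0x4d  N=0 Z=0
after  2: x0=0x62 x1=0x16 x2=0x63 x3=0x01 x4=0x1e x5=0x4d  N=0 Z=0
after  3: x0=0x0c x1=0x16 x2=0x63 x3=0x01 x4=0x1e x5=0x4d  N=0 Z=0
after  4: x0=0x0c x1=0x16 x2=0x0c x3=0x01 x4=0x1e x5=0x4d  N=0 Z=0
after  5: x0=0x0c x1=0x16 x2=0x0c x3=0x01 x4=0x1e x5=0x4d  N=0 Z=0
-- IRQ taken; context saved, return-PC = 6 --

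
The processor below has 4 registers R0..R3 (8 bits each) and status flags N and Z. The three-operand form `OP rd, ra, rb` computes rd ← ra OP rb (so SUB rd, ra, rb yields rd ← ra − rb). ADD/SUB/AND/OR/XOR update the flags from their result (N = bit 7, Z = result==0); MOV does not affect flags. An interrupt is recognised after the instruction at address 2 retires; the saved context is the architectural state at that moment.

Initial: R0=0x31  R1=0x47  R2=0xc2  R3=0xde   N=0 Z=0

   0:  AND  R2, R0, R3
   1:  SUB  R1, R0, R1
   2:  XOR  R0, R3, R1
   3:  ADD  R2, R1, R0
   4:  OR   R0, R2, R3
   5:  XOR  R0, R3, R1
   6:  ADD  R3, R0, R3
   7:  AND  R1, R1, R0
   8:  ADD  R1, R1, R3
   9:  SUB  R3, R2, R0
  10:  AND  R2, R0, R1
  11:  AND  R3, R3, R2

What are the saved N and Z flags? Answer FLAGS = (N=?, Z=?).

after  0: R0=0x31 R1=0x47 R2=0x10 R3=0xde  N=0 Z=0
after  1: R0=0x31 R1=0xea R2=0x10 R3=0xde  N=1 Z=0
after  2: R0=0x34 R1=0xea R2=0x10 R3=0xde  N=0 Z=0
-- IRQ taken; context saved, return-PC = 3 --

FLAGS = (N=0, Z=0)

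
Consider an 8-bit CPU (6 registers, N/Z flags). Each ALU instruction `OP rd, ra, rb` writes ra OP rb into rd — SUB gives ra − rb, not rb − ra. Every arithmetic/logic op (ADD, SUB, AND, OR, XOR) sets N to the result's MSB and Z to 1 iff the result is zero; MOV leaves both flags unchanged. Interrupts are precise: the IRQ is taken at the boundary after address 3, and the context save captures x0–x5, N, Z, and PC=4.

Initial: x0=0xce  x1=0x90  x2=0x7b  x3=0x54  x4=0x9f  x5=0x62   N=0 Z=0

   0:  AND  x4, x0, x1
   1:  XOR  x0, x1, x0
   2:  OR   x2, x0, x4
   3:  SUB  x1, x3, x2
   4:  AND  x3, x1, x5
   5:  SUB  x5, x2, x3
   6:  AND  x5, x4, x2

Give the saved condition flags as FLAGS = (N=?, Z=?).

after  0: x0=0xce x1=0x90 x2=0x7b x3=0x54 x4=0x80 x5=0x62  N=1 Z=0
after  1: x0=0x5e x1=0x90 x2=0x7b x3=0x54 x4=0x80 x5=0x62  N=0 Z=0
after  2: x0=0x5e x1=0x90 x2=0xde x3=0x54 x4=0x80 x5=0x62  N=1 Z=0
after  3: x0=0x5e x1=0x76 x2=0xde x3=0x54 x4=0x80 x5=0x62  N=0 Z=0
-- IRQ taken; context saved, return-PC = 4 --

FLAGS = (N=0, Z=0)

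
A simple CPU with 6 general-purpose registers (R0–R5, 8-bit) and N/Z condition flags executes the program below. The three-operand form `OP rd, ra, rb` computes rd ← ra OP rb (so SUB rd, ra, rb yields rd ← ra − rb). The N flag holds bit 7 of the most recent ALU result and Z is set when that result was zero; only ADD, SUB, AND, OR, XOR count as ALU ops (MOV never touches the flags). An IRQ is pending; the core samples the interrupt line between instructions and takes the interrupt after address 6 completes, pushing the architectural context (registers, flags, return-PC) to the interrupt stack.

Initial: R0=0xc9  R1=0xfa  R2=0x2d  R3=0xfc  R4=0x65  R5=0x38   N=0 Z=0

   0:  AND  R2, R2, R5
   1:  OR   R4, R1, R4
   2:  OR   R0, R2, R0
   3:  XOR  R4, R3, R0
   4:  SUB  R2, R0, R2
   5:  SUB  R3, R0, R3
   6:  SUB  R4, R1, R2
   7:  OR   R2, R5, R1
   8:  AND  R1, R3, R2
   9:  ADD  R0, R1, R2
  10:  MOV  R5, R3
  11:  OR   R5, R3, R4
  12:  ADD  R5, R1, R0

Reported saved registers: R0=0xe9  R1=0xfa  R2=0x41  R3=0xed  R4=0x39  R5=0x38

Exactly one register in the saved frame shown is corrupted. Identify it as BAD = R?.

BAD = R2

after  0: R0=0xc9 R1=0xfa R2=0x28 R3=0xfc R4=0x65 R5=0x38  N=0 Z=0
after  1: R0=0xc9 R1=0xfa R2=0x28 R3=0xfc R4=0xff R5=0x38  N=1 Z=0
after  2: R0=0xe9 R1=0xfa R2=0x28 R3=0xfc R4=0xff R5=0x38  N=1 Z=0
after  3: R0=0xe9 R1=0xfa R2=0x28 R3=0xfc R4=0x15 R5=0x38  N=0 Z=0
after  4: R0=0xe9 R1=0xfa R2=0xc1 R3=0xfc R4=0x15 R5=0x38  N=1 Z=0
after  5: R0=0xe9 R1=0xfa R2=0xc1 R3=0xed R4=0x15 R5=0x38  N=1 Z=0
after  6: R0=0xe9 R1=0xfa R2=0xc1 R3=0xed R4=0x39 R5=0x38  N=0 Z=0
-- IRQ taken; context saved, return-PC = 7 --
mismatch: R2: reported 0x41 vs actual 0xc1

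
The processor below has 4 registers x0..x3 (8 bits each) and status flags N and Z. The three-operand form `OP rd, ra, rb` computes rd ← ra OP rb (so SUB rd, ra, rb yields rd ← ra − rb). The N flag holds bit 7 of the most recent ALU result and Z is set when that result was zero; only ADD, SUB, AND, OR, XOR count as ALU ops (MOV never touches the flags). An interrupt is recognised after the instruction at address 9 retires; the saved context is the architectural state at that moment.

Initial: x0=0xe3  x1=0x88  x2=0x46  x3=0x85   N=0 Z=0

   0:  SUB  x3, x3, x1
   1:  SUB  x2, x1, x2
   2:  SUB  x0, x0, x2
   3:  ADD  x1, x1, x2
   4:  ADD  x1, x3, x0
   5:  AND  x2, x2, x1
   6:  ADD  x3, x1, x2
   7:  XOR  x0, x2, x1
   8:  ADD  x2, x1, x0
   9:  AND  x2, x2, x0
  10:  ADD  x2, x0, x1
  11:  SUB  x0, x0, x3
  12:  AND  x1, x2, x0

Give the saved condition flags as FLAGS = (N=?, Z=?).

FLAGS = (N=0, Z=0)

after  0: x0=0xe3 x1=0x88 x2=0x46 x3=0xfd  N=1 Z=0
after  1: x0=0xe3 x1=0x88 x2=0x42 x3=0xfd  N=0 Z=0
after  2: x0=0xa1 x1=0x88 x2=0x42 x3=0xfd  N=1 Z=0
after  3: x0=0xa1 x1=0xca x2=0x42 x3=0xfd  N=1 Z=0
after  4: x0=0xa1 x1=0x9e x2=0x42 x3=0xfd  N=1 Z=0
after  5: x0=0xa1 x1=0x9e x2=0x02 x3=0xfd  N=0 Z=0
after  6: x0=0xa1 x1=0x9e x2=0x02 x3=0xa0  N=1 Z=0
after  7: x0=0x9c x1=0x9e x2=0x02 x3=0xa0  N=1 Z=0
after  8: x0=0x9c x1=0x9e x2=0x3a x3=0xa0  N=0 Z=0
after  9: x0=0x9c x1=0x9e x2=0x18 x3=0xa0  N=0 Z=0
-- IRQ taken; context saved, return-PC = 10 --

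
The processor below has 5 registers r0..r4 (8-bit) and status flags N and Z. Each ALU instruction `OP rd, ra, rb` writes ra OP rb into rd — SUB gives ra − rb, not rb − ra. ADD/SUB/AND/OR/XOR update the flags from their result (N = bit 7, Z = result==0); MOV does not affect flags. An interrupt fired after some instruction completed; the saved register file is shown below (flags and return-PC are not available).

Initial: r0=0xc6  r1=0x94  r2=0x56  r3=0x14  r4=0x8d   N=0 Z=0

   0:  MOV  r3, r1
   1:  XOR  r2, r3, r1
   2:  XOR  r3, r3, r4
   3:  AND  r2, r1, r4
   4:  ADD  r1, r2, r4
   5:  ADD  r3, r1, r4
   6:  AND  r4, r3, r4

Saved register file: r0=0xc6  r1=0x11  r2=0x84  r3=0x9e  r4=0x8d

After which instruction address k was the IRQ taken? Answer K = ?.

K = 5

after  0: r0=0xc6 r1=0x94 r2=0x56 r3=0x94 r4=0x8d  N=0 Z=0
after  1: r0=0xc6 r1=0x94 r2=0x00 r3=0x94 r4=0x8d  N=0 Z=1
after  2: r0=0xc6 r1=0x94 r2=0x00 r3=0x19 r4=0x8d  N=0 Z=0
after  3: r0=0xc6 r1=0x94 r2=0x84 r3=0x19 r4=0x8d  N=1 Z=0
after  4: r0=0xc6 r1=0x11 r2=0x84 r3=0x19 r4=0x8d  N=0 Z=0
after  5: r0=0xc6 r1=0x11 r2=0x84 r3=0x9e r4=0x8d  N=1 Z=0
-- IRQ taken; context saved, return-PC = 6 --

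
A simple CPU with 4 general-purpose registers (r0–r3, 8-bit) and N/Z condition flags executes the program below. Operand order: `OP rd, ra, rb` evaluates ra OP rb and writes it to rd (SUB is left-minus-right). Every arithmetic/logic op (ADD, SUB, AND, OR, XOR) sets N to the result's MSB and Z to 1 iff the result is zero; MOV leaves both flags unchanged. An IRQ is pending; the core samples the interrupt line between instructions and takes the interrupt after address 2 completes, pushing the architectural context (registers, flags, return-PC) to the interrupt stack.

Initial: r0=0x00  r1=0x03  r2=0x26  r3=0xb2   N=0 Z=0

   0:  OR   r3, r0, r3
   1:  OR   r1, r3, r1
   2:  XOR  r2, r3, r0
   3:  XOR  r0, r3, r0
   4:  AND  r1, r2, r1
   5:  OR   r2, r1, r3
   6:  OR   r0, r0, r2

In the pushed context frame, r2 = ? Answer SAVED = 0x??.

after  0: r0=0x00 r1=0x03 r2=0x26 r3=0xb2  N=1 Z=0
after  1: r0=0x00 r1=0xb3 r2=0x26 r3=0xb2  N=1 Z=0
after  2: r0=0x00 r1=0xb3 r2=0xb2 r3=0xb2  N=1 Z=0
-- IRQ taken; context saved, return-PC = 3 --

SAVED = 0xb2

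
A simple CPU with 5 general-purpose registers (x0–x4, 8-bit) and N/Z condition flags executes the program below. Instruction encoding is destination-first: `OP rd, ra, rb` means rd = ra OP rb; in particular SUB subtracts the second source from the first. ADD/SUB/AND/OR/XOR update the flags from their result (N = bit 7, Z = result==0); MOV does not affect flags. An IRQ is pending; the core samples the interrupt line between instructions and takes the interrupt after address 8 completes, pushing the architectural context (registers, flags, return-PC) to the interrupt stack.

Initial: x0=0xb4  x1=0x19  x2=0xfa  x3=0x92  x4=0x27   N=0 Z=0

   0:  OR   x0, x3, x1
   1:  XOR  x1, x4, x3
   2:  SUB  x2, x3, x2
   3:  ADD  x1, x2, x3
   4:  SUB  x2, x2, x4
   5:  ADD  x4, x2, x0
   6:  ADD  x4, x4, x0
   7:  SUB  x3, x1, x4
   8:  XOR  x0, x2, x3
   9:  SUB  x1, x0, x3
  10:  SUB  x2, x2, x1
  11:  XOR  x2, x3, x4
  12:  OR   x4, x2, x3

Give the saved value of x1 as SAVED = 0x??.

after  0: x0=0x9b x1=0x19 x2=0xfa x3=0x92 x4=0x27  N=1 Z=0
after  1: x0=0x9b x1=0xb5 x2=0xfa x3=0x92 x4=0x27  N=1 Z=0
after  2: x0=0x9b x1=0xb5 x2=0x98 x3=0x92 x4=0x27  N=1 Z=0
after  3: x0=0x9b x1=0x2a x2=0x98 x3=0x92 x4=0x27  N=0 Z=0
after  4: x0=0x9b x1=0x2a x2=0x71 x3=0x92 x4=0x27  N=0 Z=0
after  5: x0=0x9b x1=0x2a x2=0x71 x3=0x92 x4=0x0c  N=0 Z=0
after  6: x0=0x9b x1=0x2a x2=0x71 x3=0x92 x4=0xa7  N=1 Z=0
after  7: x0=0x9b x1=0x2a x2=0x71 x3=0x83 x4=0xa7  N=1 Z=0
after  8: x0=0xf2 x1=0x2a x2=0x71 x3=0x83 x4=0xa7  N=1 Z=0
-- IRQ taken; context saved, return-PC = 9 --

SAVED = 0x2a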